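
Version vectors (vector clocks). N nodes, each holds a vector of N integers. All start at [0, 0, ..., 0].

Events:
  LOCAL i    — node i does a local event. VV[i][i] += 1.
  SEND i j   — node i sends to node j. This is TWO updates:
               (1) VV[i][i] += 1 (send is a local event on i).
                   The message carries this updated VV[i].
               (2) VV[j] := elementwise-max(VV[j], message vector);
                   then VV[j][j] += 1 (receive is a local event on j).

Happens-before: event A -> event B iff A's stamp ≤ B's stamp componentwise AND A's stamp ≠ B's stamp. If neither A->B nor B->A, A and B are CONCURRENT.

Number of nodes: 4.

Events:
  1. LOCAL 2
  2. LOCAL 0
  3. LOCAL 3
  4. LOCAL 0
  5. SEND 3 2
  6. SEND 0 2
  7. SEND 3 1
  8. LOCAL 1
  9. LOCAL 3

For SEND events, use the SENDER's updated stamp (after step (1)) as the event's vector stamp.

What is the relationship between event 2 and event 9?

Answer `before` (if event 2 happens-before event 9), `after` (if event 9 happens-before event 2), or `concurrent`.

Answer: concurrent

Derivation:
Initial: VV[0]=[0, 0, 0, 0]
Initial: VV[1]=[0, 0, 0, 0]
Initial: VV[2]=[0, 0, 0, 0]
Initial: VV[3]=[0, 0, 0, 0]
Event 1: LOCAL 2: VV[2][2]++ -> VV[2]=[0, 0, 1, 0]
Event 2: LOCAL 0: VV[0][0]++ -> VV[0]=[1, 0, 0, 0]
Event 3: LOCAL 3: VV[3][3]++ -> VV[3]=[0, 0, 0, 1]
Event 4: LOCAL 0: VV[0][0]++ -> VV[0]=[2, 0, 0, 0]
Event 5: SEND 3->2: VV[3][3]++ -> VV[3]=[0, 0, 0, 2], msg_vec=[0, 0, 0, 2]; VV[2]=max(VV[2],msg_vec) then VV[2][2]++ -> VV[2]=[0, 0, 2, 2]
Event 6: SEND 0->2: VV[0][0]++ -> VV[0]=[3, 0, 0, 0], msg_vec=[3, 0, 0, 0]; VV[2]=max(VV[2],msg_vec) then VV[2][2]++ -> VV[2]=[3, 0, 3, 2]
Event 7: SEND 3->1: VV[3][3]++ -> VV[3]=[0, 0, 0, 3], msg_vec=[0, 0, 0, 3]; VV[1]=max(VV[1],msg_vec) then VV[1][1]++ -> VV[1]=[0, 1, 0, 3]
Event 8: LOCAL 1: VV[1][1]++ -> VV[1]=[0, 2, 0, 3]
Event 9: LOCAL 3: VV[3][3]++ -> VV[3]=[0, 0, 0, 4]
Event 2 stamp: [1, 0, 0, 0]
Event 9 stamp: [0, 0, 0, 4]
[1, 0, 0, 0] <= [0, 0, 0, 4]? False
[0, 0, 0, 4] <= [1, 0, 0, 0]? False
Relation: concurrent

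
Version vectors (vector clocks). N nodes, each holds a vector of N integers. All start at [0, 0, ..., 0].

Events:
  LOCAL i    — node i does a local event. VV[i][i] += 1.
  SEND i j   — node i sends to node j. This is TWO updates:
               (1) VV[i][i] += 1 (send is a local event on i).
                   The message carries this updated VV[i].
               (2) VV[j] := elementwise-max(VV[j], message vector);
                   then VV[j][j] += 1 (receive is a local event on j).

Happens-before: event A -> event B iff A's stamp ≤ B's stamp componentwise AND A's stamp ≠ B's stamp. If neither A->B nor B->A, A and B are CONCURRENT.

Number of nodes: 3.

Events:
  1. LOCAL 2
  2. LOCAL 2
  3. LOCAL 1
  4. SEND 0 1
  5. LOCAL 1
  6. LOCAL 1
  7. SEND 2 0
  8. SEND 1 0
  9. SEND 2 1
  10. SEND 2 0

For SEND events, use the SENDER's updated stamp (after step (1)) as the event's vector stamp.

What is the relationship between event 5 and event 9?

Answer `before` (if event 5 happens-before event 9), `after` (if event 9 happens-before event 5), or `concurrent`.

Answer: concurrent

Derivation:
Initial: VV[0]=[0, 0, 0]
Initial: VV[1]=[0, 0, 0]
Initial: VV[2]=[0, 0, 0]
Event 1: LOCAL 2: VV[2][2]++ -> VV[2]=[0, 0, 1]
Event 2: LOCAL 2: VV[2][2]++ -> VV[2]=[0, 0, 2]
Event 3: LOCAL 1: VV[1][1]++ -> VV[1]=[0, 1, 0]
Event 4: SEND 0->1: VV[0][0]++ -> VV[0]=[1, 0, 0], msg_vec=[1, 0, 0]; VV[1]=max(VV[1],msg_vec) then VV[1][1]++ -> VV[1]=[1, 2, 0]
Event 5: LOCAL 1: VV[1][1]++ -> VV[1]=[1, 3, 0]
Event 6: LOCAL 1: VV[1][1]++ -> VV[1]=[1, 4, 0]
Event 7: SEND 2->0: VV[2][2]++ -> VV[2]=[0, 0, 3], msg_vec=[0, 0, 3]; VV[0]=max(VV[0],msg_vec) then VV[0][0]++ -> VV[0]=[2, 0, 3]
Event 8: SEND 1->0: VV[1][1]++ -> VV[1]=[1, 5, 0], msg_vec=[1, 5, 0]; VV[0]=max(VV[0],msg_vec) then VV[0][0]++ -> VV[0]=[3, 5, 3]
Event 9: SEND 2->1: VV[2][2]++ -> VV[2]=[0, 0, 4], msg_vec=[0, 0, 4]; VV[1]=max(VV[1],msg_vec) then VV[1][1]++ -> VV[1]=[1, 6, 4]
Event 10: SEND 2->0: VV[2][2]++ -> VV[2]=[0, 0, 5], msg_vec=[0, 0, 5]; VV[0]=max(VV[0],msg_vec) then VV[0][0]++ -> VV[0]=[4, 5, 5]
Event 5 stamp: [1, 3, 0]
Event 9 stamp: [0, 0, 4]
[1, 3, 0] <= [0, 0, 4]? False
[0, 0, 4] <= [1, 3, 0]? False
Relation: concurrent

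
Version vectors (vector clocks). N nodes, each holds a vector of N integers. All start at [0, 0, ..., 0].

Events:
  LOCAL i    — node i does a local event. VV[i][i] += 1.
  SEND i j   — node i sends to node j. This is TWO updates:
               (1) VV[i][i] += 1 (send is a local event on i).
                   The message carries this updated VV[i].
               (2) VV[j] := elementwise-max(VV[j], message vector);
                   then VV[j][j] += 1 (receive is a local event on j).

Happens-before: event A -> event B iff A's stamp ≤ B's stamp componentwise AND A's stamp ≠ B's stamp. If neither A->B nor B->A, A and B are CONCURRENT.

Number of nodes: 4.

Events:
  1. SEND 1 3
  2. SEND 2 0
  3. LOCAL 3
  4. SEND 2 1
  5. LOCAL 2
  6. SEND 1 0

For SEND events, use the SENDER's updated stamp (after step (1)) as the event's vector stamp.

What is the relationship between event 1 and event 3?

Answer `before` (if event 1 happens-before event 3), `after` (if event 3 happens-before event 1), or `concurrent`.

Answer: before

Derivation:
Initial: VV[0]=[0, 0, 0, 0]
Initial: VV[1]=[0, 0, 0, 0]
Initial: VV[2]=[0, 0, 0, 0]
Initial: VV[3]=[0, 0, 0, 0]
Event 1: SEND 1->3: VV[1][1]++ -> VV[1]=[0, 1, 0, 0], msg_vec=[0, 1, 0, 0]; VV[3]=max(VV[3],msg_vec) then VV[3][3]++ -> VV[3]=[0, 1, 0, 1]
Event 2: SEND 2->0: VV[2][2]++ -> VV[2]=[0, 0, 1, 0], msg_vec=[0, 0, 1, 0]; VV[0]=max(VV[0],msg_vec) then VV[0][0]++ -> VV[0]=[1, 0, 1, 0]
Event 3: LOCAL 3: VV[3][3]++ -> VV[3]=[0, 1, 0, 2]
Event 4: SEND 2->1: VV[2][2]++ -> VV[2]=[0, 0, 2, 0], msg_vec=[0, 0, 2, 0]; VV[1]=max(VV[1],msg_vec) then VV[1][1]++ -> VV[1]=[0, 2, 2, 0]
Event 5: LOCAL 2: VV[2][2]++ -> VV[2]=[0, 0, 3, 0]
Event 6: SEND 1->0: VV[1][1]++ -> VV[1]=[0, 3, 2, 0], msg_vec=[0, 3, 2, 0]; VV[0]=max(VV[0],msg_vec) then VV[0][0]++ -> VV[0]=[2, 3, 2, 0]
Event 1 stamp: [0, 1, 0, 0]
Event 3 stamp: [0, 1, 0, 2]
[0, 1, 0, 0] <= [0, 1, 0, 2]? True
[0, 1, 0, 2] <= [0, 1, 0, 0]? False
Relation: before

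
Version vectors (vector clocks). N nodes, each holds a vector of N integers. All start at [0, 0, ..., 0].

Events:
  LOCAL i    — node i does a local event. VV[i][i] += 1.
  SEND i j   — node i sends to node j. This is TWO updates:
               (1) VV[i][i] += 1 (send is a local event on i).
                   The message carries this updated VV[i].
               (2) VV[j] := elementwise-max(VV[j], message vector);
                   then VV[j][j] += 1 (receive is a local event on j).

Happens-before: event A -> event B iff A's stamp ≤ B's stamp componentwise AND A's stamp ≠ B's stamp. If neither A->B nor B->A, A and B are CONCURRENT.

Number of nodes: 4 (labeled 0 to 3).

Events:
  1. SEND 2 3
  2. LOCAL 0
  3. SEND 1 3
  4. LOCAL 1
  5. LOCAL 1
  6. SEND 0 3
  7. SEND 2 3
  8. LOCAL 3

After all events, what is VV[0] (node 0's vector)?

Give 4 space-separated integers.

Initial: VV[0]=[0, 0, 0, 0]
Initial: VV[1]=[0, 0, 0, 0]
Initial: VV[2]=[0, 0, 0, 0]
Initial: VV[3]=[0, 0, 0, 0]
Event 1: SEND 2->3: VV[2][2]++ -> VV[2]=[0, 0, 1, 0], msg_vec=[0, 0, 1, 0]; VV[3]=max(VV[3],msg_vec) then VV[3][3]++ -> VV[3]=[0, 0, 1, 1]
Event 2: LOCAL 0: VV[0][0]++ -> VV[0]=[1, 0, 0, 0]
Event 3: SEND 1->3: VV[1][1]++ -> VV[1]=[0, 1, 0, 0], msg_vec=[0, 1, 0, 0]; VV[3]=max(VV[3],msg_vec) then VV[3][3]++ -> VV[3]=[0, 1, 1, 2]
Event 4: LOCAL 1: VV[1][1]++ -> VV[1]=[0, 2, 0, 0]
Event 5: LOCAL 1: VV[1][1]++ -> VV[1]=[0, 3, 0, 0]
Event 6: SEND 0->3: VV[0][0]++ -> VV[0]=[2, 0, 0, 0], msg_vec=[2, 0, 0, 0]; VV[3]=max(VV[3],msg_vec) then VV[3][3]++ -> VV[3]=[2, 1, 1, 3]
Event 7: SEND 2->3: VV[2][2]++ -> VV[2]=[0, 0, 2, 0], msg_vec=[0, 0, 2, 0]; VV[3]=max(VV[3],msg_vec) then VV[3][3]++ -> VV[3]=[2, 1, 2, 4]
Event 8: LOCAL 3: VV[3][3]++ -> VV[3]=[2, 1, 2, 5]
Final vectors: VV[0]=[2, 0, 0, 0]; VV[1]=[0, 3, 0, 0]; VV[2]=[0, 0, 2, 0]; VV[3]=[2, 1, 2, 5]

Answer: 2 0 0 0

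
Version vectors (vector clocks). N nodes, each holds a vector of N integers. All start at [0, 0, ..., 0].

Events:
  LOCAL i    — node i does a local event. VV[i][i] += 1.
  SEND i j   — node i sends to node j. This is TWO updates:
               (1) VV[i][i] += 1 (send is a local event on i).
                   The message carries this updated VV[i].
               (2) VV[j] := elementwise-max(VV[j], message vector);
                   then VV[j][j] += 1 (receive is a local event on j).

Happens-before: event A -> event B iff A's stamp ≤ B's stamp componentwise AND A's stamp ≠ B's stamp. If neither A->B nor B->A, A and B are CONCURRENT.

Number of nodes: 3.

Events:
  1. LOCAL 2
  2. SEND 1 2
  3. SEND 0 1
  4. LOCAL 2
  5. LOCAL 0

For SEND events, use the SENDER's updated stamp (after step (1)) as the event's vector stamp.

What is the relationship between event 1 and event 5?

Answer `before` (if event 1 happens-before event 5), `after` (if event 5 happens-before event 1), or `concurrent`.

Answer: concurrent

Derivation:
Initial: VV[0]=[0, 0, 0]
Initial: VV[1]=[0, 0, 0]
Initial: VV[2]=[0, 0, 0]
Event 1: LOCAL 2: VV[2][2]++ -> VV[2]=[0, 0, 1]
Event 2: SEND 1->2: VV[1][1]++ -> VV[1]=[0, 1, 0], msg_vec=[0, 1, 0]; VV[2]=max(VV[2],msg_vec) then VV[2][2]++ -> VV[2]=[0, 1, 2]
Event 3: SEND 0->1: VV[0][0]++ -> VV[0]=[1, 0, 0], msg_vec=[1, 0, 0]; VV[1]=max(VV[1],msg_vec) then VV[1][1]++ -> VV[1]=[1, 2, 0]
Event 4: LOCAL 2: VV[2][2]++ -> VV[2]=[0, 1, 3]
Event 5: LOCAL 0: VV[0][0]++ -> VV[0]=[2, 0, 0]
Event 1 stamp: [0, 0, 1]
Event 5 stamp: [2, 0, 0]
[0, 0, 1] <= [2, 0, 0]? False
[2, 0, 0] <= [0, 0, 1]? False
Relation: concurrent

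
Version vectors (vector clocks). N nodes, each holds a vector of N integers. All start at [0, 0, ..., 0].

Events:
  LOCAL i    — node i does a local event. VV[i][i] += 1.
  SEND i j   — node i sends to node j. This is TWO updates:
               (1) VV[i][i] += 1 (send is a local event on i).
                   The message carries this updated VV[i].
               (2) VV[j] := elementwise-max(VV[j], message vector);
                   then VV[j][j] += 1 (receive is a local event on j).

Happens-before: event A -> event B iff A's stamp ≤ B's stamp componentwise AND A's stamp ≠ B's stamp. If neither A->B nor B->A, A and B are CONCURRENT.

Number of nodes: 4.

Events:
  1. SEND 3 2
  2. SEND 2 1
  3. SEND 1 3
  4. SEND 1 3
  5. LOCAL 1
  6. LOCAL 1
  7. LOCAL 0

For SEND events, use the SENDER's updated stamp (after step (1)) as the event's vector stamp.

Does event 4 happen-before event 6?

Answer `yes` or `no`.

Initial: VV[0]=[0, 0, 0, 0]
Initial: VV[1]=[0, 0, 0, 0]
Initial: VV[2]=[0, 0, 0, 0]
Initial: VV[3]=[0, 0, 0, 0]
Event 1: SEND 3->2: VV[3][3]++ -> VV[3]=[0, 0, 0, 1], msg_vec=[0, 0, 0, 1]; VV[2]=max(VV[2],msg_vec) then VV[2][2]++ -> VV[2]=[0, 0, 1, 1]
Event 2: SEND 2->1: VV[2][2]++ -> VV[2]=[0, 0, 2, 1], msg_vec=[0, 0, 2, 1]; VV[1]=max(VV[1],msg_vec) then VV[1][1]++ -> VV[1]=[0, 1, 2, 1]
Event 3: SEND 1->3: VV[1][1]++ -> VV[1]=[0, 2, 2, 1], msg_vec=[0, 2, 2, 1]; VV[3]=max(VV[3],msg_vec) then VV[3][3]++ -> VV[3]=[0, 2, 2, 2]
Event 4: SEND 1->3: VV[1][1]++ -> VV[1]=[0, 3, 2, 1], msg_vec=[0, 3, 2, 1]; VV[3]=max(VV[3],msg_vec) then VV[3][3]++ -> VV[3]=[0, 3, 2, 3]
Event 5: LOCAL 1: VV[1][1]++ -> VV[1]=[0, 4, 2, 1]
Event 6: LOCAL 1: VV[1][1]++ -> VV[1]=[0, 5, 2, 1]
Event 7: LOCAL 0: VV[0][0]++ -> VV[0]=[1, 0, 0, 0]
Event 4 stamp: [0, 3, 2, 1]
Event 6 stamp: [0, 5, 2, 1]
[0, 3, 2, 1] <= [0, 5, 2, 1]? True. Equal? False. Happens-before: True

Answer: yes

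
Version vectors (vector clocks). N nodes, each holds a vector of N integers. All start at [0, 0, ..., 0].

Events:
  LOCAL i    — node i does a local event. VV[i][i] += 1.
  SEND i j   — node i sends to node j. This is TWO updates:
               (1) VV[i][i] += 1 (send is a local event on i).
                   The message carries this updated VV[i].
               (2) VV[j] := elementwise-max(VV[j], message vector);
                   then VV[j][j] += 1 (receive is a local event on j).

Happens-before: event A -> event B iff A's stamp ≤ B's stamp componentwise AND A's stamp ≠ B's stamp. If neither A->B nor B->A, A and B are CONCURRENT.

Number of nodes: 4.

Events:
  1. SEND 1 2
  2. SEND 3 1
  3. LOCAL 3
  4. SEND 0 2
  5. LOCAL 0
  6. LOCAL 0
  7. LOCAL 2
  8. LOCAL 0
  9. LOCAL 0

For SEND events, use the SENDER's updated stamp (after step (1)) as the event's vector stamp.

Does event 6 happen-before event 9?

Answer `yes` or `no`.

Initial: VV[0]=[0, 0, 0, 0]
Initial: VV[1]=[0, 0, 0, 0]
Initial: VV[2]=[0, 0, 0, 0]
Initial: VV[3]=[0, 0, 0, 0]
Event 1: SEND 1->2: VV[1][1]++ -> VV[1]=[0, 1, 0, 0], msg_vec=[0, 1, 0, 0]; VV[2]=max(VV[2],msg_vec) then VV[2][2]++ -> VV[2]=[0, 1, 1, 0]
Event 2: SEND 3->1: VV[3][3]++ -> VV[3]=[0, 0, 0, 1], msg_vec=[0, 0, 0, 1]; VV[1]=max(VV[1],msg_vec) then VV[1][1]++ -> VV[1]=[0, 2, 0, 1]
Event 3: LOCAL 3: VV[3][3]++ -> VV[3]=[0, 0, 0, 2]
Event 4: SEND 0->2: VV[0][0]++ -> VV[0]=[1, 0, 0, 0], msg_vec=[1, 0, 0, 0]; VV[2]=max(VV[2],msg_vec) then VV[2][2]++ -> VV[2]=[1, 1, 2, 0]
Event 5: LOCAL 0: VV[0][0]++ -> VV[0]=[2, 0, 0, 0]
Event 6: LOCAL 0: VV[0][0]++ -> VV[0]=[3, 0, 0, 0]
Event 7: LOCAL 2: VV[2][2]++ -> VV[2]=[1, 1, 3, 0]
Event 8: LOCAL 0: VV[0][0]++ -> VV[0]=[4, 0, 0, 0]
Event 9: LOCAL 0: VV[0][0]++ -> VV[0]=[5, 0, 0, 0]
Event 6 stamp: [3, 0, 0, 0]
Event 9 stamp: [5, 0, 0, 0]
[3, 0, 0, 0] <= [5, 0, 0, 0]? True. Equal? False. Happens-before: True

Answer: yes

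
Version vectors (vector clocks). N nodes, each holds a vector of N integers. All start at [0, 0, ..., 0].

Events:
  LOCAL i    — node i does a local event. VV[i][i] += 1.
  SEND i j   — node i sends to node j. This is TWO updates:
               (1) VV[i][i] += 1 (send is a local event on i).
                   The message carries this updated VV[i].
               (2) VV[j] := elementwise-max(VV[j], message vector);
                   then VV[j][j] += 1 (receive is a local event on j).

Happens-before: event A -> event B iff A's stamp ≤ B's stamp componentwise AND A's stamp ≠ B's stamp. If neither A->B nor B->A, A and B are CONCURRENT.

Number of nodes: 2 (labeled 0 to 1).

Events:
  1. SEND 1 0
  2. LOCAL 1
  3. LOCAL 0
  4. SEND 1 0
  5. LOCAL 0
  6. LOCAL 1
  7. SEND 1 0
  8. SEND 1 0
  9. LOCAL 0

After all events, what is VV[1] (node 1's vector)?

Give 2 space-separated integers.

Initial: VV[0]=[0, 0]
Initial: VV[1]=[0, 0]
Event 1: SEND 1->0: VV[1][1]++ -> VV[1]=[0, 1], msg_vec=[0, 1]; VV[0]=max(VV[0],msg_vec) then VV[0][0]++ -> VV[0]=[1, 1]
Event 2: LOCAL 1: VV[1][1]++ -> VV[1]=[0, 2]
Event 3: LOCAL 0: VV[0][0]++ -> VV[0]=[2, 1]
Event 4: SEND 1->0: VV[1][1]++ -> VV[1]=[0, 3], msg_vec=[0, 3]; VV[0]=max(VV[0],msg_vec) then VV[0][0]++ -> VV[0]=[3, 3]
Event 5: LOCAL 0: VV[0][0]++ -> VV[0]=[4, 3]
Event 6: LOCAL 1: VV[1][1]++ -> VV[1]=[0, 4]
Event 7: SEND 1->0: VV[1][1]++ -> VV[1]=[0, 5], msg_vec=[0, 5]; VV[0]=max(VV[0],msg_vec) then VV[0][0]++ -> VV[0]=[5, 5]
Event 8: SEND 1->0: VV[1][1]++ -> VV[1]=[0, 6], msg_vec=[0, 6]; VV[0]=max(VV[0],msg_vec) then VV[0][0]++ -> VV[0]=[6, 6]
Event 9: LOCAL 0: VV[0][0]++ -> VV[0]=[7, 6]
Final vectors: VV[0]=[7, 6]; VV[1]=[0, 6]

Answer: 0 6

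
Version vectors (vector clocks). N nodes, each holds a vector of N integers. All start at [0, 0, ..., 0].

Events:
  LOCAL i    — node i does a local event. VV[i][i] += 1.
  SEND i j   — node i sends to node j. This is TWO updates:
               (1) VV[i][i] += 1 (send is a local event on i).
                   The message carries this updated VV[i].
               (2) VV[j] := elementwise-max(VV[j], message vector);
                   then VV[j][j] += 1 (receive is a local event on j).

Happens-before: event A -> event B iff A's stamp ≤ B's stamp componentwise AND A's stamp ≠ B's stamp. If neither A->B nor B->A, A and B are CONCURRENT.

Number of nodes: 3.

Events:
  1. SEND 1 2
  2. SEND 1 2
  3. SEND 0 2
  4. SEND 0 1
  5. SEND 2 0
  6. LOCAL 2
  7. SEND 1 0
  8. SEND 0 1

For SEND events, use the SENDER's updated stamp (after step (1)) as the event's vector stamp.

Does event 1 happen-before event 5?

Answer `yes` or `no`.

Answer: yes

Derivation:
Initial: VV[0]=[0, 0, 0]
Initial: VV[1]=[0, 0, 0]
Initial: VV[2]=[0, 0, 0]
Event 1: SEND 1->2: VV[1][1]++ -> VV[1]=[0, 1, 0], msg_vec=[0, 1, 0]; VV[2]=max(VV[2],msg_vec) then VV[2][2]++ -> VV[2]=[0, 1, 1]
Event 2: SEND 1->2: VV[1][1]++ -> VV[1]=[0, 2, 0], msg_vec=[0, 2, 0]; VV[2]=max(VV[2],msg_vec) then VV[2][2]++ -> VV[2]=[0, 2, 2]
Event 3: SEND 0->2: VV[0][0]++ -> VV[0]=[1, 0, 0], msg_vec=[1, 0, 0]; VV[2]=max(VV[2],msg_vec) then VV[2][2]++ -> VV[2]=[1, 2, 3]
Event 4: SEND 0->1: VV[0][0]++ -> VV[0]=[2, 0, 0], msg_vec=[2, 0, 0]; VV[1]=max(VV[1],msg_vec) then VV[1][1]++ -> VV[1]=[2, 3, 0]
Event 5: SEND 2->0: VV[2][2]++ -> VV[2]=[1, 2, 4], msg_vec=[1, 2, 4]; VV[0]=max(VV[0],msg_vec) then VV[0][0]++ -> VV[0]=[3, 2, 4]
Event 6: LOCAL 2: VV[2][2]++ -> VV[2]=[1, 2, 5]
Event 7: SEND 1->0: VV[1][1]++ -> VV[1]=[2, 4, 0], msg_vec=[2, 4, 0]; VV[0]=max(VV[0],msg_vec) then VV[0][0]++ -> VV[0]=[4, 4, 4]
Event 8: SEND 0->1: VV[0][0]++ -> VV[0]=[5, 4, 4], msg_vec=[5, 4, 4]; VV[1]=max(VV[1],msg_vec) then VV[1][1]++ -> VV[1]=[5, 5, 4]
Event 1 stamp: [0, 1, 0]
Event 5 stamp: [1, 2, 4]
[0, 1, 0] <= [1, 2, 4]? True. Equal? False. Happens-before: True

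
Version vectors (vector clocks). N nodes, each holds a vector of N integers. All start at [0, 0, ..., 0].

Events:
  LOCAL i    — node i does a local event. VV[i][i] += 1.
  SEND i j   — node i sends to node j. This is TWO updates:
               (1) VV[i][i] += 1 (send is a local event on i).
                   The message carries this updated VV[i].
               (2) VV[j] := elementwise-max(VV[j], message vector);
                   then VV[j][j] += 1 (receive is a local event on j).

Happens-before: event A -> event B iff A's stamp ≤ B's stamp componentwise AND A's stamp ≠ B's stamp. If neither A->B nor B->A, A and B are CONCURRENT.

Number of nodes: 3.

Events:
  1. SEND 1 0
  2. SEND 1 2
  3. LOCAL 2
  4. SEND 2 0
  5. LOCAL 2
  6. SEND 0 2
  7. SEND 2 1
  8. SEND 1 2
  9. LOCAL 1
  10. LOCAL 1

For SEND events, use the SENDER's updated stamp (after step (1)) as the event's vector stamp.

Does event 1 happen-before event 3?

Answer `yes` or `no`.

Initial: VV[0]=[0, 0, 0]
Initial: VV[1]=[0, 0, 0]
Initial: VV[2]=[0, 0, 0]
Event 1: SEND 1->0: VV[1][1]++ -> VV[1]=[0, 1, 0], msg_vec=[0, 1, 0]; VV[0]=max(VV[0],msg_vec) then VV[0][0]++ -> VV[0]=[1, 1, 0]
Event 2: SEND 1->2: VV[1][1]++ -> VV[1]=[0, 2, 0], msg_vec=[0, 2, 0]; VV[2]=max(VV[2],msg_vec) then VV[2][2]++ -> VV[2]=[0, 2, 1]
Event 3: LOCAL 2: VV[2][2]++ -> VV[2]=[0, 2, 2]
Event 4: SEND 2->0: VV[2][2]++ -> VV[2]=[0, 2, 3], msg_vec=[0, 2, 3]; VV[0]=max(VV[0],msg_vec) then VV[0][0]++ -> VV[0]=[2, 2, 3]
Event 5: LOCAL 2: VV[2][2]++ -> VV[2]=[0, 2, 4]
Event 6: SEND 0->2: VV[0][0]++ -> VV[0]=[3, 2, 3], msg_vec=[3, 2, 3]; VV[2]=max(VV[2],msg_vec) then VV[2][2]++ -> VV[2]=[3, 2, 5]
Event 7: SEND 2->1: VV[2][2]++ -> VV[2]=[3, 2, 6], msg_vec=[3, 2, 6]; VV[1]=max(VV[1],msg_vec) then VV[1][1]++ -> VV[1]=[3, 3, 6]
Event 8: SEND 1->2: VV[1][1]++ -> VV[1]=[3, 4, 6], msg_vec=[3, 4, 6]; VV[2]=max(VV[2],msg_vec) then VV[2][2]++ -> VV[2]=[3, 4, 7]
Event 9: LOCAL 1: VV[1][1]++ -> VV[1]=[3, 5, 6]
Event 10: LOCAL 1: VV[1][1]++ -> VV[1]=[3, 6, 6]
Event 1 stamp: [0, 1, 0]
Event 3 stamp: [0, 2, 2]
[0, 1, 0] <= [0, 2, 2]? True. Equal? False. Happens-before: True

Answer: yes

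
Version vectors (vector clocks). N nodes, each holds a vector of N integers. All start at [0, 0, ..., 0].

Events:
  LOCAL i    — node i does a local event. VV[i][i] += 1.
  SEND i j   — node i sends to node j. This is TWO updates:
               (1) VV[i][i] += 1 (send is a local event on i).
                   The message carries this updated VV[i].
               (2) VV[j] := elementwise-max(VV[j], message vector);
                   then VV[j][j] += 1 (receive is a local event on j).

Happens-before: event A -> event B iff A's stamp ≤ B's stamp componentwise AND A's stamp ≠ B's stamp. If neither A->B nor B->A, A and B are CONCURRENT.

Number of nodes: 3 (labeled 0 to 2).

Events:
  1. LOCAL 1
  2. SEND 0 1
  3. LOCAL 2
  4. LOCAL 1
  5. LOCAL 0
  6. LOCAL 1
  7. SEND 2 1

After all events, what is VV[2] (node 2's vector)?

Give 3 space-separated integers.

Initial: VV[0]=[0, 0, 0]
Initial: VV[1]=[0, 0, 0]
Initial: VV[2]=[0, 0, 0]
Event 1: LOCAL 1: VV[1][1]++ -> VV[1]=[0, 1, 0]
Event 2: SEND 0->1: VV[0][0]++ -> VV[0]=[1, 0, 0], msg_vec=[1, 0, 0]; VV[1]=max(VV[1],msg_vec) then VV[1][1]++ -> VV[1]=[1, 2, 0]
Event 3: LOCAL 2: VV[2][2]++ -> VV[2]=[0, 0, 1]
Event 4: LOCAL 1: VV[1][1]++ -> VV[1]=[1, 3, 0]
Event 5: LOCAL 0: VV[0][0]++ -> VV[0]=[2, 0, 0]
Event 6: LOCAL 1: VV[1][1]++ -> VV[1]=[1, 4, 0]
Event 7: SEND 2->1: VV[2][2]++ -> VV[2]=[0, 0, 2], msg_vec=[0, 0, 2]; VV[1]=max(VV[1],msg_vec) then VV[1][1]++ -> VV[1]=[1, 5, 2]
Final vectors: VV[0]=[2, 0, 0]; VV[1]=[1, 5, 2]; VV[2]=[0, 0, 2]

Answer: 0 0 2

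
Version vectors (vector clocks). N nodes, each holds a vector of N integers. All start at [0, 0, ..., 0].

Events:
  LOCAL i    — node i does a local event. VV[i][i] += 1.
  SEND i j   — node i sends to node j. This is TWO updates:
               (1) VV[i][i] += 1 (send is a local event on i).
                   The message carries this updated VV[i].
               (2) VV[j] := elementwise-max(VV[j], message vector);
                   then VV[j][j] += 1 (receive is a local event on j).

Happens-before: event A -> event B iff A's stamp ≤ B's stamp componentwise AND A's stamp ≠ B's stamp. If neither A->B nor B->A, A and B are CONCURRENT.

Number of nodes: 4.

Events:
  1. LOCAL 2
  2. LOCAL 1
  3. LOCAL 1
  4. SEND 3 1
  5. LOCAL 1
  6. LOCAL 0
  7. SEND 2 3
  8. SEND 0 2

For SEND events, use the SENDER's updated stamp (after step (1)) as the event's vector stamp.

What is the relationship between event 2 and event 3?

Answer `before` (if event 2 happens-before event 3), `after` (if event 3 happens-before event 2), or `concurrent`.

Answer: before

Derivation:
Initial: VV[0]=[0, 0, 0, 0]
Initial: VV[1]=[0, 0, 0, 0]
Initial: VV[2]=[0, 0, 0, 0]
Initial: VV[3]=[0, 0, 0, 0]
Event 1: LOCAL 2: VV[2][2]++ -> VV[2]=[0, 0, 1, 0]
Event 2: LOCAL 1: VV[1][1]++ -> VV[1]=[0, 1, 0, 0]
Event 3: LOCAL 1: VV[1][1]++ -> VV[1]=[0, 2, 0, 0]
Event 4: SEND 3->1: VV[3][3]++ -> VV[3]=[0, 0, 0, 1], msg_vec=[0, 0, 0, 1]; VV[1]=max(VV[1],msg_vec) then VV[1][1]++ -> VV[1]=[0, 3, 0, 1]
Event 5: LOCAL 1: VV[1][1]++ -> VV[1]=[0, 4, 0, 1]
Event 6: LOCAL 0: VV[0][0]++ -> VV[0]=[1, 0, 0, 0]
Event 7: SEND 2->3: VV[2][2]++ -> VV[2]=[0, 0, 2, 0], msg_vec=[0, 0, 2, 0]; VV[3]=max(VV[3],msg_vec) then VV[3][3]++ -> VV[3]=[0, 0, 2, 2]
Event 8: SEND 0->2: VV[0][0]++ -> VV[0]=[2, 0, 0, 0], msg_vec=[2, 0, 0, 0]; VV[2]=max(VV[2],msg_vec) then VV[2][2]++ -> VV[2]=[2, 0, 3, 0]
Event 2 stamp: [0, 1, 0, 0]
Event 3 stamp: [0, 2, 0, 0]
[0, 1, 0, 0] <= [0, 2, 0, 0]? True
[0, 2, 0, 0] <= [0, 1, 0, 0]? False
Relation: before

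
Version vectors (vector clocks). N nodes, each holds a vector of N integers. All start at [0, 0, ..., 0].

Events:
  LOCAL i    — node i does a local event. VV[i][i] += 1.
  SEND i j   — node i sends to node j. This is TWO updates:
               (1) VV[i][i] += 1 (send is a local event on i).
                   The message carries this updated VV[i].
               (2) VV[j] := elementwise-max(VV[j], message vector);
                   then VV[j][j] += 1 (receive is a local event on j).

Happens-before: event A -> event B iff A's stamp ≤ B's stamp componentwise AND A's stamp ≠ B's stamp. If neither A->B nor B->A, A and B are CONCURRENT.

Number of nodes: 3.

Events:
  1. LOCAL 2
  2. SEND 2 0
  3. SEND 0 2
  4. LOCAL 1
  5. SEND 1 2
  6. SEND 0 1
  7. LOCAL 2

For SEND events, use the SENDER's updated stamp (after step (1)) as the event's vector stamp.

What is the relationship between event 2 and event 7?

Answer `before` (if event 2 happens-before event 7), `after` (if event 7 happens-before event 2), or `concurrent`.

Initial: VV[0]=[0, 0, 0]
Initial: VV[1]=[0, 0, 0]
Initial: VV[2]=[0, 0, 0]
Event 1: LOCAL 2: VV[2][2]++ -> VV[2]=[0, 0, 1]
Event 2: SEND 2->0: VV[2][2]++ -> VV[2]=[0, 0, 2], msg_vec=[0, 0, 2]; VV[0]=max(VV[0],msg_vec) then VV[0][0]++ -> VV[0]=[1, 0, 2]
Event 3: SEND 0->2: VV[0][0]++ -> VV[0]=[2, 0, 2], msg_vec=[2, 0, 2]; VV[2]=max(VV[2],msg_vec) then VV[2][2]++ -> VV[2]=[2, 0, 3]
Event 4: LOCAL 1: VV[1][1]++ -> VV[1]=[0, 1, 0]
Event 5: SEND 1->2: VV[1][1]++ -> VV[1]=[0, 2, 0], msg_vec=[0, 2, 0]; VV[2]=max(VV[2],msg_vec) then VV[2][2]++ -> VV[2]=[2, 2, 4]
Event 6: SEND 0->1: VV[0][0]++ -> VV[0]=[3, 0, 2], msg_vec=[3, 0, 2]; VV[1]=max(VV[1],msg_vec) then VV[1][1]++ -> VV[1]=[3, 3, 2]
Event 7: LOCAL 2: VV[2][2]++ -> VV[2]=[2, 2, 5]
Event 2 stamp: [0, 0, 2]
Event 7 stamp: [2, 2, 5]
[0, 0, 2] <= [2, 2, 5]? True
[2, 2, 5] <= [0, 0, 2]? False
Relation: before

Answer: before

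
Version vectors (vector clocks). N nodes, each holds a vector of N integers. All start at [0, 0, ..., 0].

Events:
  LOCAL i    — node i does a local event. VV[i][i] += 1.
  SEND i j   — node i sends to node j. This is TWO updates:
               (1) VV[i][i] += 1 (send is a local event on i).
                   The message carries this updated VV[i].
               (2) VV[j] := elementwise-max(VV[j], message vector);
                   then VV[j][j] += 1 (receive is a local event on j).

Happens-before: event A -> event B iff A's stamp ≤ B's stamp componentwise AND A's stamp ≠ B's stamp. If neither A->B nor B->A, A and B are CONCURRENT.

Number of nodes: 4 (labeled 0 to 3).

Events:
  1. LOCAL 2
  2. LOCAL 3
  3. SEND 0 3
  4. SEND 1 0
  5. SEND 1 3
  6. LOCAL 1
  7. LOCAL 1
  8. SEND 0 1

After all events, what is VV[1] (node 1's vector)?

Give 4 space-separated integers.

Answer: 3 5 0 0

Derivation:
Initial: VV[0]=[0, 0, 0, 0]
Initial: VV[1]=[0, 0, 0, 0]
Initial: VV[2]=[0, 0, 0, 0]
Initial: VV[3]=[0, 0, 0, 0]
Event 1: LOCAL 2: VV[2][2]++ -> VV[2]=[0, 0, 1, 0]
Event 2: LOCAL 3: VV[3][3]++ -> VV[3]=[0, 0, 0, 1]
Event 3: SEND 0->3: VV[0][0]++ -> VV[0]=[1, 0, 0, 0], msg_vec=[1, 0, 0, 0]; VV[3]=max(VV[3],msg_vec) then VV[3][3]++ -> VV[3]=[1, 0, 0, 2]
Event 4: SEND 1->0: VV[1][1]++ -> VV[1]=[0, 1, 0, 0], msg_vec=[0, 1, 0, 0]; VV[0]=max(VV[0],msg_vec) then VV[0][0]++ -> VV[0]=[2, 1, 0, 0]
Event 5: SEND 1->3: VV[1][1]++ -> VV[1]=[0, 2, 0, 0], msg_vec=[0, 2, 0, 0]; VV[3]=max(VV[3],msg_vec) then VV[3][3]++ -> VV[3]=[1, 2, 0, 3]
Event 6: LOCAL 1: VV[1][1]++ -> VV[1]=[0, 3, 0, 0]
Event 7: LOCAL 1: VV[1][1]++ -> VV[1]=[0, 4, 0, 0]
Event 8: SEND 0->1: VV[0][0]++ -> VV[0]=[3, 1, 0, 0], msg_vec=[3, 1, 0, 0]; VV[1]=max(VV[1],msg_vec) then VV[1][1]++ -> VV[1]=[3, 5, 0, 0]
Final vectors: VV[0]=[3, 1, 0, 0]; VV[1]=[3, 5, 0, 0]; VV[2]=[0, 0, 1, 0]; VV[3]=[1, 2, 0, 3]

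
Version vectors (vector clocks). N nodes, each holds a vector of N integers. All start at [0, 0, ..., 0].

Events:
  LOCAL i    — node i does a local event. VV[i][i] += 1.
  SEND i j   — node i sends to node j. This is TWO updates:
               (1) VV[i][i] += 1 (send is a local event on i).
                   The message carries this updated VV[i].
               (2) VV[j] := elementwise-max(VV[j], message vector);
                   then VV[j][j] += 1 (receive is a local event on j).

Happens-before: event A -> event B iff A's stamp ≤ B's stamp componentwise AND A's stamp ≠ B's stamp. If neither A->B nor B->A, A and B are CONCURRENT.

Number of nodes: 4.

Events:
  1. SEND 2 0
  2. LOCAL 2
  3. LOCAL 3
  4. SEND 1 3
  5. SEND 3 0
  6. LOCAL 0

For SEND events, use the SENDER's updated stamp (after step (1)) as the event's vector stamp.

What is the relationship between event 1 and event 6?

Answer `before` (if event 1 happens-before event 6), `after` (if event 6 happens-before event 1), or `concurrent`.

Answer: before

Derivation:
Initial: VV[0]=[0, 0, 0, 0]
Initial: VV[1]=[0, 0, 0, 0]
Initial: VV[2]=[0, 0, 0, 0]
Initial: VV[3]=[0, 0, 0, 0]
Event 1: SEND 2->0: VV[2][2]++ -> VV[2]=[0, 0, 1, 0], msg_vec=[0, 0, 1, 0]; VV[0]=max(VV[0],msg_vec) then VV[0][0]++ -> VV[0]=[1, 0, 1, 0]
Event 2: LOCAL 2: VV[2][2]++ -> VV[2]=[0, 0, 2, 0]
Event 3: LOCAL 3: VV[3][3]++ -> VV[3]=[0, 0, 0, 1]
Event 4: SEND 1->3: VV[1][1]++ -> VV[1]=[0, 1, 0, 0], msg_vec=[0, 1, 0, 0]; VV[3]=max(VV[3],msg_vec) then VV[3][3]++ -> VV[3]=[0, 1, 0, 2]
Event 5: SEND 3->0: VV[3][3]++ -> VV[3]=[0, 1, 0, 3], msg_vec=[0, 1, 0, 3]; VV[0]=max(VV[0],msg_vec) then VV[0][0]++ -> VV[0]=[2, 1, 1, 3]
Event 6: LOCAL 0: VV[0][0]++ -> VV[0]=[3, 1, 1, 3]
Event 1 stamp: [0, 0, 1, 0]
Event 6 stamp: [3, 1, 1, 3]
[0, 0, 1, 0] <= [3, 1, 1, 3]? True
[3, 1, 1, 3] <= [0, 0, 1, 0]? False
Relation: before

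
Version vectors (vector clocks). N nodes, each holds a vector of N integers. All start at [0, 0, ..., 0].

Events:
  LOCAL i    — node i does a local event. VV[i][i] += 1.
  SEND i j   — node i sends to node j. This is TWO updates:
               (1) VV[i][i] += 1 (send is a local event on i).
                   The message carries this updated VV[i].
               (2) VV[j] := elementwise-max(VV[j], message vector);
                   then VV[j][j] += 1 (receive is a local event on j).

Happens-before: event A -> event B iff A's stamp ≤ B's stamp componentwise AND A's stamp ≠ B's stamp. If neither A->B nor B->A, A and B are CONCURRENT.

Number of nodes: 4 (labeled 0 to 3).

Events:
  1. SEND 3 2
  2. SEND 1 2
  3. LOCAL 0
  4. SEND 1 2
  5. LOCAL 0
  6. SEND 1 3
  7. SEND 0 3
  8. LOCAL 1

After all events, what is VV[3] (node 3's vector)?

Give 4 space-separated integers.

Answer: 3 3 0 3

Derivation:
Initial: VV[0]=[0, 0, 0, 0]
Initial: VV[1]=[0, 0, 0, 0]
Initial: VV[2]=[0, 0, 0, 0]
Initial: VV[3]=[0, 0, 0, 0]
Event 1: SEND 3->2: VV[3][3]++ -> VV[3]=[0, 0, 0, 1], msg_vec=[0, 0, 0, 1]; VV[2]=max(VV[2],msg_vec) then VV[2][2]++ -> VV[2]=[0, 0, 1, 1]
Event 2: SEND 1->2: VV[1][1]++ -> VV[1]=[0, 1, 0, 0], msg_vec=[0, 1, 0, 0]; VV[2]=max(VV[2],msg_vec) then VV[2][2]++ -> VV[2]=[0, 1, 2, 1]
Event 3: LOCAL 0: VV[0][0]++ -> VV[0]=[1, 0, 0, 0]
Event 4: SEND 1->2: VV[1][1]++ -> VV[1]=[0, 2, 0, 0], msg_vec=[0, 2, 0, 0]; VV[2]=max(VV[2],msg_vec) then VV[2][2]++ -> VV[2]=[0, 2, 3, 1]
Event 5: LOCAL 0: VV[0][0]++ -> VV[0]=[2, 0, 0, 0]
Event 6: SEND 1->3: VV[1][1]++ -> VV[1]=[0, 3, 0, 0], msg_vec=[0, 3, 0, 0]; VV[3]=max(VV[3],msg_vec) then VV[3][3]++ -> VV[3]=[0, 3, 0, 2]
Event 7: SEND 0->3: VV[0][0]++ -> VV[0]=[3, 0, 0, 0], msg_vec=[3, 0, 0, 0]; VV[3]=max(VV[3],msg_vec) then VV[3][3]++ -> VV[3]=[3, 3, 0, 3]
Event 8: LOCAL 1: VV[1][1]++ -> VV[1]=[0, 4, 0, 0]
Final vectors: VV[0]=[3, 0, 0, 0]; VV[1]=[0, 4, 0, 0]; VV[2]=[0, 2, 3, 1]; VV[3]=[3, 3, 0, 3]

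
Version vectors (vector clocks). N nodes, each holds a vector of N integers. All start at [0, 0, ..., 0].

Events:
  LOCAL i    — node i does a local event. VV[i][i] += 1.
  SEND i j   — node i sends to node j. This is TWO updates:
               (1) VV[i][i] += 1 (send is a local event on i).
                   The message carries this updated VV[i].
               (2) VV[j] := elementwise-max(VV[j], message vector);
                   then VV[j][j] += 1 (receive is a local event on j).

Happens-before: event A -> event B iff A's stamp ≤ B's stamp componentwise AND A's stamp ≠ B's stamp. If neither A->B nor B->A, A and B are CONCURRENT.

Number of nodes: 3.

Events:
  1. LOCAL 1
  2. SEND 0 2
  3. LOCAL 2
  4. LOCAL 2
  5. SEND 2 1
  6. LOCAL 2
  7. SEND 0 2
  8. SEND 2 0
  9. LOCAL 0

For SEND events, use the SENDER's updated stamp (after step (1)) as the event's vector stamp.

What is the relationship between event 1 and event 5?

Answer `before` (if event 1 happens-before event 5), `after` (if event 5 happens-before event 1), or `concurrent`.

Initial: VV[0]=[0, 0, 0]
Initial: VV[1]=[0, 0, 0]
Initial: VV[2]=[0, 0, 0]
Event 1: LOCAL 1: VV[1][1]++ -> VV[1]=[0, 1, 0]
Event 2: SEND 0->2: VV[0][0]++ -> VV[0]=[1, 0, 0], msg_vec=[1, 0, 0]; VV[2]=max(VV[2],msg_vec) then VV[2][2]++ -> VV[2]=[1, 0, 1]
Event 3: LOCAL 2: VV[2][2]++ -> VV[2]=[1, 0, 2]
Event 4: LOCAL 2: VV[2][2]++ -> VV[2]=[1, 0, 3]
Event 5: SEND 2->1: VV[2][2]++ -> VV[2]=[1, 0, 4], msg_vec=[1, 0, 4]; VV[1]=max(VV[1],msg_vec) then VV[1][1]++ -> VV[1]=[1, 2, 4]
Event 6: LOCAL 2: VV[2][2]++ -> VV[2]=[1, 0, 5]
Event 7: SEND 0->2: VV[0][0]++ -> VV[0]=[2, 0, 0], msg_vec=[2, 0, 0]; VV[2]=max(VV[2],msg_vec) then VV[2][2]++ -> VV[2]=[2, 0, 6]
Event 8: SEND 2->0: VV[2][2]++ -> VV[2]=[2, 0, 7], msg_vec=[2, 0, 7]; VV[0]=max(VV[0],msg_vec) then VV[0][0]++ -> VV[0]=[3, 0, 7]
Event 9: LOCAL 0: VV[0][0]++ -> VV[0]=[4, 0, 7]
Event 1 stamp: [0, 1, 0]
Event 5 stamp: [1, 0, 4]
[0, 1, 0] <= [1, 0, 4]? False
[1, 0, 4] <= [0, 1, 0]? False
Relation: concurrent

Answer: concurrent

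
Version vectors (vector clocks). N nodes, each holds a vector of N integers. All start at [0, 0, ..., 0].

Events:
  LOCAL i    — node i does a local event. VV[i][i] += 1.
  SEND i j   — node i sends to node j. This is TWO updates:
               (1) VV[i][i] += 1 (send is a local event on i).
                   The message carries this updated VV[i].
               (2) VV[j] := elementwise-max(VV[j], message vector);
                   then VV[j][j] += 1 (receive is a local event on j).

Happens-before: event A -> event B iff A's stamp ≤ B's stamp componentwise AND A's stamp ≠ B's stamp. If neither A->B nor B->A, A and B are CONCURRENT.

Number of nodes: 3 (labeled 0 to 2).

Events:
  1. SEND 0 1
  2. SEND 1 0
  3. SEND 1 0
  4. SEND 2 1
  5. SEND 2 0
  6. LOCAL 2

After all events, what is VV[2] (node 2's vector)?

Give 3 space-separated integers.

Answer: 0 0 3

Derivation:
Initial: VV[0]=[0, 0, 0]
Initial: VV[1]=[0, 0, 0]
Initial: VV[2]=[0, 0, 0]
Event 1: SEND 0->1: VV[0][0]++ -> VV[0]=[1, 0, 0], msg_vec=[1, 0, 0]; VV[1]=max(VV[1],msg_vec) then VV[1][1]++ -> VV[1]=[1, 1, 0]
Event 2: SEND 1->0: VV[1][1]++ -> VV[1]=[1, 2, 0], msg_vec=[1, 2, 0]; VV[0]=max(VV[0],msg_vec) then VV[0][0]++ -> VV[0]=[2, 2, 0]
Event 3: SEND 1->0: VV[1][1]++ -> VV[1]=[1, 3, 0], msg_vec=[1, 3, 0]; VV[0]=max(VV[0],msg_vec) then VV[0][0]++ -> VV[0]=[3, 3, 0]
Event 4: SEND 2->1: VV[2][2]++ -> VV[2]=[0, 0, 1], msg_vec=[0, 0, 1]; VV[1]=max(VV[1],msg_vec) then VV[1][1]++ -> VV[1]=[1, 4, 1]
Event 5: SEND 2->0: VV[2][2]++ -> VV[2]=[0, 0, 2], msg_vec=[0, 0, 2]; VV[0]=max(VV[0],msg_vec) then VV[0][0]++ -> VV[0]=[4, 3, 2]
Event 6: LOCAL 2: VV[2][2]++ -> VV[2]=[0, 0, 3]
Final vectors: VV[0]=[4, 3, 2]; VV[1]=[1, 4, 1]; VV[2]=[0, 0, 3]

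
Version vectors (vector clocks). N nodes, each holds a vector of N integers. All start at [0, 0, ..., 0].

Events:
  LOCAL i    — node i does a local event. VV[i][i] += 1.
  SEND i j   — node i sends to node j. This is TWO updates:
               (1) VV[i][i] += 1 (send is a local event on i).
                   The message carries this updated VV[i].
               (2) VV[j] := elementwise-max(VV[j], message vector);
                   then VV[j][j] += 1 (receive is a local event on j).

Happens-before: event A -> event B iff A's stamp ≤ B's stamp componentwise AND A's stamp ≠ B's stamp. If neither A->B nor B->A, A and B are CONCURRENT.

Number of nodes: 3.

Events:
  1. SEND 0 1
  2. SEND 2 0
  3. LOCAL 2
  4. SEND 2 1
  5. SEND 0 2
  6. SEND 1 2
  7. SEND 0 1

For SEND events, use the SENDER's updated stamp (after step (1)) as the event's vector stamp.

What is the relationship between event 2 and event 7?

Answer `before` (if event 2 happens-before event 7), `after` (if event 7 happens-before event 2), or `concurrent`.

Answer: before

Derivation:
Initial: VV[0]=[0, 0, 0]
Initial: VV[1]=[0, 0, 0]
Initial: VV[2]=[0, 0, 0]
Event 1: SEND 0->1: VV[0][0]++ -> VV[0]=[1, 0, 0], msg_vec=[1, 0, 0]; VV[1]=max(VV[1],msg_vec) then VV[1][1]++ -> VV[1]=[1, 1, 0]
Event 2: SEND 2->0: VV[2][2]++ -> VV[2]=[0, 0, 1], msg_vec=[0, 0, 1]; VV[0]=max(VV[0],msg_vec) then VV[0][0]++ -> VV[0]=[2, 0, 1]
Event 3: LOCAL 2: VV[2][2]++ -> VV[2]=[0, 0, 2]
Event 4: SEND 2->1: VV[2][2]++ -> VV[2]=[0, 0, 3], msg_vec=[0, 0, 3]; VV[1]=max(VV[1],msg_vec) then VV[1][1]++ -> VV[1]=[1, 2, 3]
Event 5: SEND 0->2: VV[0][0]++ -> VV[0]=[3, 0, 1], msg_vec=[3, 0, 1]; VV[2]=max(VV[2],msg_vec) then VV[2][2]++ -> VV[2]=[3, 0, 4]
Event 6: SEND 1->2: VV[1][1]++ -> VV[1]=[1, 3, 3], msg_vec=[1, 3, 3]; VV[2]=max(VV[2],msg_vec) then VV[2][2]++ -> VV[2]=[3, 3, 5]
Event 7: SEND 0->1: VV[0][0]++ -> VV[0]=[4, 0, 1], msg_vec=[4, 0, 1]; VV[1]=max(VV[1],msg_vec) then VV[1][1]++ -> VV[1]=[4, 4, 3]
Event 2 stamp: [0, 0, 1]
Event 7 stamp: [4, 0, 1]
[0, 0, 1] <= [4, 0, 1]? True
[4, 0, 1] <= [0, 0, 1]? False
Relation: before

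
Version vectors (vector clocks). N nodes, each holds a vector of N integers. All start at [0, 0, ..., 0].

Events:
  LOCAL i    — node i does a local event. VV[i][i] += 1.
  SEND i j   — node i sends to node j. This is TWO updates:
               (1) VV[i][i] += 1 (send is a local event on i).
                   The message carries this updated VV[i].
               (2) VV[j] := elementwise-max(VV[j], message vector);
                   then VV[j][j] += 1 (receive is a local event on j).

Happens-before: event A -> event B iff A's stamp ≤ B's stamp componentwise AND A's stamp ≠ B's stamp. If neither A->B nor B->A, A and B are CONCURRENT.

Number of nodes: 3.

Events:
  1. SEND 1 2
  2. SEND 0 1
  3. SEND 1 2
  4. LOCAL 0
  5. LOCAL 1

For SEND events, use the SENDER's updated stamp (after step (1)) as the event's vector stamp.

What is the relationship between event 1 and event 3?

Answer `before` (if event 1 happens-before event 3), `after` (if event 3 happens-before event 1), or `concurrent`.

Initial: VV[0]=[0, 0, 0]
Initial: VV[1]=[0, 0, 0]
Initial: VV[2]=[0, 0, 0]
Event 1: SEND 1->2: VV[1][1]++ -> VV[1]=[0, 1, 0], msg_vec=[0, 1, 0]; VV[2]=max(VV[2],msg_vec) then VV[2][2]++ -> VV[2]=[0, 1, 1]
Event 2: SEND 0->1: VV[0][0]++ -> VV[0]=[1, 0, 0], msg_vec=[1, 0, 0]; VV[1]=max(VV[1],msg_vec) then VV[1][1]++ -> VV[1]=[1, 2, 0]
Event 3: SEND 1->2: VV[1][1]++ -> VV[1]=[1, 3, 0], msg_vec=[1, 3, 0]; VV[2]=max(VV[2],msg_vec) then VV[2][2]++ -> VV[2]=[1, 3, 2]
Event 4: LOCAL 0: VV[0][0]++ -> VV[0]=[2, 0, 0]
Event 5: LOCAL 1: VV[1][1]++ -> VV[1]=[1, 4, 0]
Event 1 stamp: [0, 1, 0]
Event 3 stamp: [1, 3, 0]
[0, 1, 0] <= [1, 3, 0]? True
[1, 3, 0] <= [0, 1, 0]? False
Relation: before

Answer: before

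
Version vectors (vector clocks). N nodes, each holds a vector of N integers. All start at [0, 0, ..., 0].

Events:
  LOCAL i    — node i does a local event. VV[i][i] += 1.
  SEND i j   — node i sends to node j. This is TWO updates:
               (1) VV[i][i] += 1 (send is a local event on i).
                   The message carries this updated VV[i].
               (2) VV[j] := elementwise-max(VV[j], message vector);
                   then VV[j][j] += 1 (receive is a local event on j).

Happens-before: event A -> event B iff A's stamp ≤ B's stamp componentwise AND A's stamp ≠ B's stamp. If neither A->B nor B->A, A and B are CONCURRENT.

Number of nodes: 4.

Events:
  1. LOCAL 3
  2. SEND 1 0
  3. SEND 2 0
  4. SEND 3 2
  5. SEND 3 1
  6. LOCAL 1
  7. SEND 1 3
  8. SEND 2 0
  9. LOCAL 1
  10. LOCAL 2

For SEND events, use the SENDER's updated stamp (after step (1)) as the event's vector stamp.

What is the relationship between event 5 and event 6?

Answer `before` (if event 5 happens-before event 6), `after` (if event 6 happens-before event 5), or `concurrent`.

Initial: VV[0]=[0, 0, 0, 0]
Initial: VV[1]=[0, 0, 0, 0]
Initial: VV[2]=[0, 0, 0, 0]
Initial: VV[3]=[0, 0, 0, 0]
Event 1: LOCAL 3: VV[3][3]++ -> VV[3]=[0, 0, 0, 1]
Event 2: SEND 1->0: VV[1][1]++ -> VV[1]=[0, 1, 0, 0], msg_vec=[0, 1, 0, 0]; VV[0]=max(VV[0],msg_vec) then VV[0][0]++ -> VV[0]=[1, 1, 0, 0]
Event 3: SEND 2->0: VV[2][2]++ -> VV[2]=[0, 0, 1, 0], msg_vec=[0, 0, 1, 0]; VV[0]=max(VV[0],msg_vec) then VV[0][0]++ -> VV[0]=[2, 1, 1, 0]
Event 4: SEND 3->2: VV[3][3]++ -> VV[3]=[0, 0, 0, 2], msg_vec=[0, 0, 0, 2]; VV[2]=max(VV[2],msg_vec) then VV[2][2]++ -> VV[2]=[0, 0, 2, 2]
Event 5: SEND 3->1: VV[3][3]++ -> VV[3]=[0, 0, 0, 3], msg_vec=[0, 0, 0, 3]; VV[1]=max(VV[1],msg_vec) then VV[1][1]++ -> VV[1]=[0, 2, 0, 3]
Event 6: LOCAL 1: VV[1][1]++ -> VV[1]=[0, 3, 0, 3]
Event 7: SEND 1->3: VV[1][1]++ -> VV[1]=[0, 4, 0, 3], msg_vec=[0, 4, 0, 3]; VV[3]=max(VV[3],msg_vec) then VV[3][3]++ -> VV[3]=[0, 4, 0, 4]
Event 8: SEND 2->0: VV[2][2]++ -> VV[2]=[0, 0, 3, 2], msg_vec=[0, 0, 3, 2]; VV[0]=max(VV[0],msg_vec) then VV[0][0]++ -> VV[0]=[3, 1, 3, 2]
Event 9: LOCAL 1: VV[1][1]++ -> VV[1]=[0, 5, 0, 3]
Event 10: LOCAL 2: VV[2][2]++ -> VV[2]=[0, 0, 4, 2]
Event 5 stamp: [0, 0, 0, 3]
Event 6 stamp: [0, 3, 0, 3]
[0, 0, 0, 3] <= [0, 3, 0, 3]? True
[0, 3, 0, 3] <= [0, 0, 0, 3]? False
Relation: before

Answer: before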